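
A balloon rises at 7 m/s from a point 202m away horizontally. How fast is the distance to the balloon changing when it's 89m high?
623√1949/9745 ≈ 2.822 m/s

z² = 202² + y²
z = √(202² + 89²) = 5√1949
dz/dt = y/z · dy/dt = 89/(5√1949) · 7 = 623√1949/9745 ≈ 2.822 m/s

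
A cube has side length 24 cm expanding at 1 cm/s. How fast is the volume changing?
1728 cm³/s

V = s³
dV/dt = 3s² · ds/dt = 3·24²·1 = 1728 cm³/s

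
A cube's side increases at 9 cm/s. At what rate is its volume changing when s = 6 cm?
972 cm³/s

V = s³
dV/dt = 3s² · ds/dt = 3·6²·9 = 972 cm³/s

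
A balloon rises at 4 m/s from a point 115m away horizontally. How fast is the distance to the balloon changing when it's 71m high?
142√18266/9133 ≈ 2.101 m/s

z² = 115² + y²
z = √(115² + 71²) = √18266
dz/dt = y/z · dy/dt = 71/√18266 · 4 = 142√18266/9133 ≈ 2.101 m/s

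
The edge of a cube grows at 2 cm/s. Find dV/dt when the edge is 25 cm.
3750 cm³/s

V = s³
dV/dt = 3s² · ds/dt = 3·25²·2 = 3750 cm³/s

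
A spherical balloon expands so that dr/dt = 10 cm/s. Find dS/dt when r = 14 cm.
1120π cm²/s

S = 4πr²
dS/dt = dS/dr · dr/dt = 8πr · 10
At r = 14: dS/dt = 1120π cm²/s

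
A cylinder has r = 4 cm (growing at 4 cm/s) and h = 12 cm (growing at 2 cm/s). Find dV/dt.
416π cm³/s

V = πr²h
dV/dt = 2πrh·dr/dt + πr²·dh/dt
= 2π(4)(12)(4) + π(4)²(2)
= 416π cm³/s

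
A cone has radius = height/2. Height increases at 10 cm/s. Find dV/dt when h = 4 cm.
40π cm³/s

V = (1/3)π(h/2)²h = πh³/12
dV/dt = πh²/4 · 10
At h = 4: dV/dt = 40π cm³/s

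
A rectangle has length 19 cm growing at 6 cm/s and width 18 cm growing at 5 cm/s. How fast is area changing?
203 cm²/s

A = lw
dA/dt = w·dl/dt + l·dw/dt = 18·6 + 19·5 = 203 cm²/s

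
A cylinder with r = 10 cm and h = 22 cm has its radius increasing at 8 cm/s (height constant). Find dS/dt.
672π cm²/s

S = 2πrh + 2πr² (lateral + bases)
dS/dt = (2πh + 4πr)·dr/dt = (2π·22 + 4π·10)·8
= 672π cm²/s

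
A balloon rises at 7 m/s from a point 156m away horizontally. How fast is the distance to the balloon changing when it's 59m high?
413√27817/27817 ≈ 2.476 m/s

z² = 156² + y²
z = √(156² + 59²) = √27817
dz/dt = y/z · dy/dt = 59/√27817 · 7 = 413√27817/27817 ≈ 2.476 m/s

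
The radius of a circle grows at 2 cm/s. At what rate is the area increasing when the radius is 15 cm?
60π cm²/s

A = πr²
dA/dt = 2πr · dr/dt = 2π(15)(2) = 60π cm²/s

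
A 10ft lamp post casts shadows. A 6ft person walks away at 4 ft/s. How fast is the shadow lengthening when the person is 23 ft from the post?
6 ft/s

By similar triangles: 10/(x+s) = 6/s
Solving: s = 6x/4
ds/dt = 6/4 · dx/dt = 3/2 · 4 = 6 ft/s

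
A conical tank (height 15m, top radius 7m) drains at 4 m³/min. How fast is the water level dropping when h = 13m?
900/(8281π) ≈ 0.03459 m/min

r/h = 7/15, so r = (7/15)h
V = (1/3)πr²h = (1/3)π((7/15)h)²h = (49/675)πh³
dV/dh = (49/225)πh²
dh/dt = (dV/dt)/(dV/dh) = -4/((49/225)π·13²) = -900/(8281π) m/min
The level is dropping at 900/(8281π) ≈ 0.03459 m/min.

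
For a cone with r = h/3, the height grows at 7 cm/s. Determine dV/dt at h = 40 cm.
11200π/9 cm³/s

V = (1/3)π(h/3)²h = πh³/27
dV/dt = πh²/9 · 7
At h = 40: dV/dt = 11200π/9 cm³/s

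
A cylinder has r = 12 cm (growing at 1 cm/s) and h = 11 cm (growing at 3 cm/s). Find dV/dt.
696π cm³/s

V = πr²h
dV/dt = 2πrh·dr/dt + πr²·dh/dt
= 2π(12)(11)(1) + π(12)²(3)
= 696π cm³/s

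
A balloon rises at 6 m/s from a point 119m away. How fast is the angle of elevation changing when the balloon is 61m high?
0.039928 rad/s

tan(θ) = y/119
sec²(θ) · dθ/dt = (1/119) · dy/dt
dθ/dt = cos²(θ)/119 · 6 = 119/(119² + 61²) · 6
dθ/dt = 0.039928 rad/s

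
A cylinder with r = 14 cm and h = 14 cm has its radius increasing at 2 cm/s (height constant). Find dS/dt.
168π cm²/s

S = 2πrh + 2πr² (lateral + bases)
dS/dt = (2πh + 4πr)·dr/dt = (2π·14 + 4π·14)·2
= 168π cm²/s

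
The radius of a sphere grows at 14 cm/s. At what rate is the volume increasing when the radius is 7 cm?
2744π cm³/s

V = (4/3)πr³
dV/dt = dV/dr · dr/dt = 4πr² · 14
At r = 7: dV/dt = 2744π cm³/s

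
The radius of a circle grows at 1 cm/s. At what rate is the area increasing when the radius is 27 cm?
54π cm²/s

A = πr²
dA/dt = 2πr · dr/dt = 2π(27)(1) = 54π cm²/s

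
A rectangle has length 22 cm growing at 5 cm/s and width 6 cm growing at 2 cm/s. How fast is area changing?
74 cm²/s

A = lw
dA/dt = w·dl/dt + l·dw/dt = 6·5 + 22·2 = 74 cm²/s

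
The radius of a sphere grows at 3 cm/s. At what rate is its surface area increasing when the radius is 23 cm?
552π cm²/s

S = 4πr²
dS/dt = dS/dr · dr/dt = 8πr · 3
At r = 23: dS/dt = 552π cm²/s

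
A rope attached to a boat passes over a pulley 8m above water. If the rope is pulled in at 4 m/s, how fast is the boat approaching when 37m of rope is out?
148√145/435 ≈ 4.097 m/s

rope² = x² + 8²
x = √(37² - 8²) = 3√145
dx/dt = (rope/x) · d(rope)/dt = (37/(3√145)) · (-4) = -148√145/435 m/s
The boat approaches at 148√145/435 ≈ 4.097 m/s.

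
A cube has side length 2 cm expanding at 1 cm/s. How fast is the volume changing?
12 cm³/s

V = s³
dV/dt = 3s² · ds/dt = 3·2²·1 = 12 cm³/s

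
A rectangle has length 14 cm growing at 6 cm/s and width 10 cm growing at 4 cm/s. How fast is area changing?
116 cm²/s

A = lw
dA/dt = w·dl/dt + l·dw/dt = 10·6 + 14·4 = 116 cm²/s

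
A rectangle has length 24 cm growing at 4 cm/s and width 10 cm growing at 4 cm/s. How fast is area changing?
136 cm²/s

A = lw
dA/dt = w·dl/dt + l·dw/dt = 10·4 + 24·4 = 136 cm²/s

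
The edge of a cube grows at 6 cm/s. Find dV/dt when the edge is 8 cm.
1152 cm³/s

V = s³
dV/dt = 3s² · ds/dt = 3·8²·6 = 1152 cm³/s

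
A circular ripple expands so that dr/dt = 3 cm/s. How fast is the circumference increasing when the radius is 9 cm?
6π cm/s

C = 2πr
dC/dt = 2π · dr/dt = 2π · 3 = 6π cm/s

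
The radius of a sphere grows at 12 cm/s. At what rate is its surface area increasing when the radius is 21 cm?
2016π cm²/s

S = 4πr²
dS/dt = dS/dr · dr/dt = 8πr · 12
At r = 21: dS/dt = 2016π cm²/s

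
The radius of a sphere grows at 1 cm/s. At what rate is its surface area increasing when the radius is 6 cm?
48π cm²/s

S = 4πr²
dS/dt = dS/dr · dr/dt = 8πr · 1
At r = 6: dS/dt = 48π cm²/s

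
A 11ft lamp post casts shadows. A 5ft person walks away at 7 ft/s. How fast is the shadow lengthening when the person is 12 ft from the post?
35/6 ft/s

By similar triangles: 11/(x+s) = 5/s
Solving: s = 5x/6
ds/dt = 5/6 · dx/dt = 5/6 · 7 = 35/6 ft/s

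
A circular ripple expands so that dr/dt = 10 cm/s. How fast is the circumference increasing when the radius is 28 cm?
20π cm/s

C = 2πr
dC/dt = 2π · dr/dt = 2π · 10 = 20π cm/s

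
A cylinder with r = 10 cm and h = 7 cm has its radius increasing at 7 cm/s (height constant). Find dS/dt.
378π cm²/s

S = 2πrh + 2πr² (lateral + bases)
dS/dt = (2πh + 4πr)·dr/dt = (2π·7 + 4π·10)·7
= 378π cm²/s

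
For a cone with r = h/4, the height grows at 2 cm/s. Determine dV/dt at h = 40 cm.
200π cm³/s

V = (1/3)π(h/4)²h = πh³/48
dV/dt = πh²/16 · 2
At h = 40: dV/dt = 200π cm³/s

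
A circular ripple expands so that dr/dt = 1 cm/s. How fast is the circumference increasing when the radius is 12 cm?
2π cm/s

C = 2πr
dC/dt = 2π · dr/dt = 2π · 1 = 2π cm/s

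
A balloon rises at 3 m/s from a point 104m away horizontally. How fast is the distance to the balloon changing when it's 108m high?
81√1405/1405 ≈ 2.161 m/s

z² = 104² + y²
z = √(104² + 108²) = 4√1405
dz/dt = y/z · dy/dt = 108/(4√1405) · 3 = 81√1405/1405 ≈ 2.161 m/s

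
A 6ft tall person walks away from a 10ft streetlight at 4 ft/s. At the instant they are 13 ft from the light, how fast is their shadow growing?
6 ft/s

By similar triangles: 10/(x+s) = 6/s
Solving: s = 6x/4
ds/dt = 6/4 · dx/dt = 3/2 · 4 = 6 ft/s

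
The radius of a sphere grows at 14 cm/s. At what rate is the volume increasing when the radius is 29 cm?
47096π cm³/s

V = (4/3)πr³
dV/dt = dV/dr · dr/dt = 4πr² · 14
At r = 29: dV/dt = 47096π cm³/s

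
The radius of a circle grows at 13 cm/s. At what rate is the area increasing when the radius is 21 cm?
546π cm²/s

A = πr²
dA/dt = 2πr · dr/dt = 2π(21)(13) = 546π cm²/s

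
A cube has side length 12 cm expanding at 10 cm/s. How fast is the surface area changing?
1440 cm²/s

A = 6s²
dA/dt = 12s · ds/dt = 12·12·10 = 1440 cm²/s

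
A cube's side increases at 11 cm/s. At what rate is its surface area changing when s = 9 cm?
1188 cm²/s

A = 6s²
dA/dt = 12s · ds/dt = 12·9·11 = 1188 cm²/s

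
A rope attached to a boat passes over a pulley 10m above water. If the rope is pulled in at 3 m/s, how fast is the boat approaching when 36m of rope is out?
54√299/299 ≈ 3.123 m/s

rope² = x² + 10²
x = √(36² - 10²) = 2√299
dx/dt = (rope/x) · d(rope)/dt = (36/(2√299)) · (-3) = -54√299/299 m/s
The boat approaches at 54√299/299 ≈ 3.123 m/s.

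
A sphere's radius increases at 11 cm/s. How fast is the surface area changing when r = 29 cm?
2552π cm²/s

S = 4πr²
dS/dt = dS/dr · dr/dt = 8πr · 11
At r = 29: dS/dt = 2552π cm²/s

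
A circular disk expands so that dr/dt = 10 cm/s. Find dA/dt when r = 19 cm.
380π cm²/s

A = πr²
dA/dt = 2πr · dr/dt = 2π(19)(10) = 380π cm²/s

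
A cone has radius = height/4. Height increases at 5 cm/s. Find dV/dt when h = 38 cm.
1805π/4 cm³/s

V = (1/3)π(h/4)²h = πh³/48
dV/dt = πh²/16 · 5
At h = 38: dV/dt = 1805π/4 cm³/s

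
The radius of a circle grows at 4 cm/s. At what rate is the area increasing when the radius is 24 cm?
192π cm²/s

A = πr²
dA/dt = 2πr · dr/dt = 2π(24)(4) = 192π cm²/s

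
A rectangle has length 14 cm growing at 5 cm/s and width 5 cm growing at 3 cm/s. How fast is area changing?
67 cm²/s

A = lw
dA/dt = w·dl/dt + l·dw/dt = 5·5 + 14·3 = 67 cm²/s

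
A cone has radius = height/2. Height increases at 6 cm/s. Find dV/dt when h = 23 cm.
1587π/2 cm³/s

V = (1/3)π(h/2)²h = πh³/12
dV/dt = πh²/4 · 6
At h = 23: dV/dt = 1587π/2 cm³/s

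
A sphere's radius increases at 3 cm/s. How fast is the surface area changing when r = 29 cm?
696π cm²/s

S = 4πr²
dS/dt = dS/dr · dr/dt = 8πr · 3
At r = 29: dS/dt = 696π cm²/s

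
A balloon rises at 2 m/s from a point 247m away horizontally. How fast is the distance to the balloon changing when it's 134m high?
268√78965/78965 ≈ 0.9537 m/s

z² = 247² + y²
z = √(247² + 134²) = √78965
dz/dt = y/z · dy/dt = 134/√78965 · 2 = 268√78965/78965 ≈ 0.9537 m/s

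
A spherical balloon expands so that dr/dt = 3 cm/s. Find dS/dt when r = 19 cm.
456π cm²/s

S = 4πr²
dS/dt = dS/dr · dr/dt = 8πr · 3
At r = 19: dS/dt = 456π cm²/s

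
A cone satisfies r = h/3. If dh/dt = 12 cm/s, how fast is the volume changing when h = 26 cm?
2704π/3 cm³/s

V = (1/3)π(h/3)²h = πh³/27
dV/dt = πh²/9 · 12
At h = 26: dV/dt = 2704π/3 cm³/s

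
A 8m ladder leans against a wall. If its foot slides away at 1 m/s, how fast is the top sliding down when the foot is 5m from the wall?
5√39/39 ≈ 0.8006 m/s

x² + y² = 8²
2x·dx/dt + 2y·dy/dt = 0
dy/dt = -x/y · dx/dt = -5/√39 · 1 = -5√39/39 m/s
The top is descending at 5√39/39 ≈ 0.8006 m/s.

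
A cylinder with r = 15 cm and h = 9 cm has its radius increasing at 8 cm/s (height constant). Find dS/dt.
624π cm²/s

S = 2πrh + 2πr² (lateral + bases)
dS/dt = (2πh + 4πr)·dr/dt = (2π·9 + 4π·15)·8
= 624π cm²/s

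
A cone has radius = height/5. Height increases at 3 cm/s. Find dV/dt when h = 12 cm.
432π/25 cm³/s

V = (1/3)π(h/5)²h = πh³/75
dV/dt = πh²/25 · 3
At h = 12: dV/dt = 432π/25 cm³/s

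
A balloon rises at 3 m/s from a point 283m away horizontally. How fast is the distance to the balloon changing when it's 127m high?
381√96218/96218 ≈ 1.228 m/s

z² = 283² + y²
z = √(283² + 127²) = √96218
dz/dt = y/z · dy/dt = 127/√96218 · 3 = 381√96218/96218 ≈ 1.228 m/s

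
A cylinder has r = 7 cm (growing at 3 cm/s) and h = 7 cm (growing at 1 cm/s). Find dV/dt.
343π cm³/s

V = πr²h
dV/dt = 2πrh·dr/dt + πr²·dh/dt
= 2π(7)(7)(3) + π(7)²(1)
= 343π cm³/s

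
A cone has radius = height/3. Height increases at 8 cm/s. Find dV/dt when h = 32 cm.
8192π/9 cm³/s

V = (1/3)π(h/3)²h = πh³/27
dV/dt = πh²/9 · 8
At h = 32: dV/dt = 8192π/9 cm³/s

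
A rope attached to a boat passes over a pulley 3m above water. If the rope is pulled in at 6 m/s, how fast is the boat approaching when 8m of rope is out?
48√55/55 ≈ 6.472 m/s

rope² = x² + 3²
x = √(8² - 3²) = √55
dx/dt = (rope/x) · d(rope)/dt = (8/√55) · (-6) = -48√55/55 m/s
The boat approaches at 48√55/55 ≈ 6.472 m/s.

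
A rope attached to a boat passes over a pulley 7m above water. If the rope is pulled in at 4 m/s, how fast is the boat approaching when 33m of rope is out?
33√65/65 ≈ 4.093 m/s

rope² = x² + 7²
x = √(33² - 7²) = 4√65
dx/dt = (rope/x) · d(rope)/dt = (33/(4√65)) · (-4) = -33√65/65 m/s
The boat approaches at 33√65/65 ≈ 4.093 m/s.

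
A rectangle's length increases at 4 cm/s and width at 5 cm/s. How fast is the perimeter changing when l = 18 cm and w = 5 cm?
18 cm/s

P = 2(l + w)
dP/dt = 2(dl/dt + dw/dt) = 2(4 + 5) = 18 cm/s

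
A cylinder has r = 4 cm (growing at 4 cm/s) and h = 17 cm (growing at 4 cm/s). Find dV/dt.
608π cm³/s

V = πr²h
dV/dt = 2πrh·dr/dt + πr²·dh/dt
= 2π(4)(17)(4) + π(4)²(4)
= 608π cm³/s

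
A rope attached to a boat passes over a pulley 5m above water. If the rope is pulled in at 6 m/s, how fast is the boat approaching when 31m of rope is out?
31√26/26 ≈ 6.08 m/s

rope² = x² + 5²
x = √(31² - 5²) = 6√26
dx/dt = (rope/x) · d(rope)/dt = (31/(6√26)) · (-6) = -31√26/26 m/s
The boat approaches at 31√26/26 ≈ 6.08 m/s.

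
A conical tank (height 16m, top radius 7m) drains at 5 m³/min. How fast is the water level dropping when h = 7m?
1280/(2401π) ≈ 0.1697 m/min

r/h = 7/16, so r = (7/16)h
V = (1/3)πr²h = (1/3)π((7/16)h)²h = (49/768)πh³
dV/dh = (49/256)πh²
dh/dt = (dV/dt)/(dV/dh) = -5/((49/256)π·7²) = -1280/(2401π) m/min
The level is dropping at 1280/(2401π) ≈ 0.1697 m/min.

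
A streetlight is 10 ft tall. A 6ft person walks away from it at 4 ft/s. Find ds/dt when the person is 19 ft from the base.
6 ft/s

By similar triangles: 10/(x+s) = 6/s
Solving: s = 6x/4
ds/dt = 6/4 · dx/dt = 3/2 · 4 = 6 ft/s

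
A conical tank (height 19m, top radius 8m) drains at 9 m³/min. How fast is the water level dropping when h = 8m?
3249/(4096π) ≈ 0.2525 m/min

r/h = 8/19, so r = (8/19)h
V = (1/3)πr²h = (1/3)π((8/19)h)²h = (64/1083)πh³
dV/dh = (64/361)πh²
dh/dt = (dV/dt)/(dV/dh) = -9/((64/361)π·8²) = -3249/(4096π) m/min
The level is dropping at 3249/(4096π) ≈ 0.2525 m/min.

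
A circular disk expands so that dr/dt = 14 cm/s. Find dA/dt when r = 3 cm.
84π cm²/s

A = πr²
dA/dt = 2πr · dr/dt = 2π(3)(14) = 84π cm²/s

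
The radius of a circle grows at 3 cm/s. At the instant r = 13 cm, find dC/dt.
6π cm/s

C = 2πr
dC/dt = 2π · dr/dt = 2π · 3 = 6π cm/s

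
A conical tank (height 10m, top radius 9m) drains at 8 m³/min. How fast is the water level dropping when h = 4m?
50/(81π) ≈ 0.1965 m/min

r/h = 9/10, so r = (9/10)h
V = (1/3)πr²h = (1/3)π((9/10)h)²h = (27/100)πh³
dV/dh = (81/100)πh²
dh/dt = (dV/dt)/(dV/dh) = -8/((81/100)π·4²) = -50/(81π) m/min
The level is dropping at 50/(81π) ≈ 0.1965 m/min.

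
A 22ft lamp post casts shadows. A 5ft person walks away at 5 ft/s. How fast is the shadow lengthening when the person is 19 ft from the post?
25/17 ft/s

By similar triangles: 22/(x+s) = 5/s
Solving: s = 5x/17
ds/dt = 5/17 · dx/dt = 5/17 · 5 = 25/17 ft/s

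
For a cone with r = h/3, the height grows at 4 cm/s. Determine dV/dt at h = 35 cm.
4900π/9 cm³/s

V = (1/3)π(h/3)²h = πh³/27
dV/dt = πh²/9 · 4
At h = 35: dV/dt = 4900π/9 cm³/s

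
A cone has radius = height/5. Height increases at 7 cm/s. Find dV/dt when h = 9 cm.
567π/25 cm³/s

V = (1/3)π(h/5)²h = πh³/75
dV/dt = πh²/25 · 7
At h = 9: dV/dt = 567π/25 cm³/s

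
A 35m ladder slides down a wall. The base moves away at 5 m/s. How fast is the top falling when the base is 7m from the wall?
5√6/12 ≈ 1.021 m/s

x² + y² = 35²
2x·dx/dt + 2y·dy/dt = 0
dy/dt = -x/y · dx/dt = -7/(14√6) · 5 = -5√6/12 m/s
The top is descending at 5√6/12 ≈ 1.021 m/s.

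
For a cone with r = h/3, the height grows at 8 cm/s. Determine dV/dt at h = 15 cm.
200π cm³/s

V = (1/3)π(h/3)²h = πh³/27
dV/dt = πh²/9 · 8
At h = 15: dV/dt = 200π cm³/s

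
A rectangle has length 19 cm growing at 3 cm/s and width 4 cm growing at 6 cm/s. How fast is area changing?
126 cm²/s

A = lw
dA/dt = w·dl/dt + l·dw/dt = 4·3 + 19·6 = 126 cm²/s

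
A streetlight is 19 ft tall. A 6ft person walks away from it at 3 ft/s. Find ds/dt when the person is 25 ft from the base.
18/13 ft/s

By similar triangles: 19/(x+s) = 6/s
Solving: s = 6x/13
ds/dt = 6/13 · dx/dt = 6/13 · 3 = 18/13 ft/s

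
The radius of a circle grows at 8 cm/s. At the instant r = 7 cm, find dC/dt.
16π cm/s

C = 2πr
dC/dt = 2π · dr/dt = 2π · 8 = 16π cm/s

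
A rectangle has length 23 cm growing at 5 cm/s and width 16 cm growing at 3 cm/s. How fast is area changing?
149 cm²/s

A = lw
dA/dt = w·dl/dt + l·dw/dt = 16·5 + 23·3 = 149 cm²/s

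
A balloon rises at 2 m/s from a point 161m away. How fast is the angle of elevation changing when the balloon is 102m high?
0.008864 rad/s

tan(θ) = y/161
sec²(θ) · dθ/dt = (1/161) · dy/dt
dθ/dt = cos²(θ)/161 · 2 = 161/(161² + 102²) · 2
dθ/dt = 0.008864 rad/s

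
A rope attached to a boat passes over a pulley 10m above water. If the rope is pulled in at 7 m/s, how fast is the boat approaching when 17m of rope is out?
17√21/9 ≈ 8.656 m/s

rope² = x² + 10²
x = √(17² - 10²) = 3√21
dx/dt = (rope/x) · d(rope)/dt = (17/(3√21)) · (-7) = -17√21/9 m/s
The boat approaches at 17√21/9 ≈ 8.656 m/s.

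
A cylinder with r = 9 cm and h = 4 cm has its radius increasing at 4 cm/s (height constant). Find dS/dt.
176π cm²/s

S = 2πrh + 2πr² (lateral + bases)
dS/dt = (2πh + 4πr)·dr/dt = (2π·4 + 4π·9)·4
= 176π cm²/s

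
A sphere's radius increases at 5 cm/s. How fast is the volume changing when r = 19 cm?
7220π cm³/s

V = (4/3)πr³
dV/dt = dV/dr · dr/dt = 4πr² · 5
At r = 19: dV/dt = 7220π cm³/s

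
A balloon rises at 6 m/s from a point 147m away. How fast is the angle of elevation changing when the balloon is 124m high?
0.023848 rad/s

tan(θ) = y/147
sec²(θ) · dθ/dt = (1/147) · dy/dt
dθ/dt = cos²(θ)/147 · 6 = 147/(147² + 124²) · 6
dθ/dt = 0.023848 rad/s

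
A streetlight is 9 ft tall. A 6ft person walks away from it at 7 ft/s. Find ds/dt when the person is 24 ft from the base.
14 ft/s

By similar triangles: 9/(x+s) = 6/s
Solving: s = 6x/3
ds/dt = 6/3 · dx/dt = 2 · 7 = 14 ft/s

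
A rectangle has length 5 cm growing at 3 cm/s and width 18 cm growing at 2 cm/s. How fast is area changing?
64 cm²/s

A = lw
dA/dt = w·dl/dt + l·dw/dt = 18·3 + 5·2 = 64 cm²/s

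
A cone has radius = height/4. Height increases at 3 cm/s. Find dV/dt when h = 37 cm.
4107π/16 cm³/s

V = (1/3)π(h/4)²h = πh³/48
dV/dt = πh²/16 · 3
At h = 37: dV/dt = 4107π/16 cm³/s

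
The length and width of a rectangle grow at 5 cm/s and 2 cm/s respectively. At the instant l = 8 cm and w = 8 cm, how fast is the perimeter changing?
14 cm/s

P = 2(l + w)
dP/dt = 2(dl/dt + dw/dt) = 2(5 + 2) = 14 cm/s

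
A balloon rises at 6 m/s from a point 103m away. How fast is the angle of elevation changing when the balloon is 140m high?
0.020457 rad/s

tan(θ) = y/103
sec²(θ) · dθ/dt = (1/103) · dy/dt
dθ/dt = cos²(θ)/103 · 6 = 103/(103² + 140²) · 6
dθ/dt = 0.020457 rad/s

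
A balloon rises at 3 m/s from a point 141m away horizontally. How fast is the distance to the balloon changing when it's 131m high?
393√37042/37042 ≈ 2.042 m/s

z² = 141² + y²
z = √(141² + 131²) = √37042
dz/dt = y/z · dy/dt = 131/√37042 · 3 = 393√37042/37042 ≈ 2.042 m/s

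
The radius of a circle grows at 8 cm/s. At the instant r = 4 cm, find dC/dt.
16π cm/s

C = 2πr
dC/dt = 2π · dr/dt = 2π · 8 = 16π cm/s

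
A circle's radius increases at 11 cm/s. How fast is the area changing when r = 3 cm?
66π cm²/s

A = πr²
dA/dt = 2πr · dr/dt = 2π(3)(11) = 66π cm²/s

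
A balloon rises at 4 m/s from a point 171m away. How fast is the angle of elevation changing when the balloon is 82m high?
0.019018 rad/s

tan(θ) = y/171
sec²(θ) · dθ/dt = (1/171) · dy/dt
dθ/dt = cos²(θ)/171 · 4 = 171/(171² + 82²) · 4
dθ/dt = 0.019018 rad/s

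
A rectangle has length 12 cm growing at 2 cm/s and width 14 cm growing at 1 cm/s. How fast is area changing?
40 cm²/s

A = lw
dA/dt = w·dl/dt + l·dw/dt = 14·2 + 12·1 = 40 cm²/s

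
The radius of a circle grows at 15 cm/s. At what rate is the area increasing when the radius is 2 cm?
60π cm²/s

A = πr²
dA/dt = 2πr · dr/dt = 2π(2)(15) = 60π cm²/s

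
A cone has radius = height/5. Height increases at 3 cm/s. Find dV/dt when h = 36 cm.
3888π/25 cm³/s

V = (1/3)π(h/5)²h = πh³/75
dV/dt = πh²/25 · 3
At h = 36: dV/dt = 3888π/25 cm³/s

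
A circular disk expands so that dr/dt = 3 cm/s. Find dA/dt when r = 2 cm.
12π cm²/s

A = πr²
dA/dt = 2πr · dr/dt = 2π(2)(3) = 12π cm²/s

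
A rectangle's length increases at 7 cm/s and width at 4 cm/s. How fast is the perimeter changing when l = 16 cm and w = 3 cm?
22 cm/s

P = 2(l + w)
dP/dt = 2(dl/dt + dw/dt) = 2(7 + 4) = 22 cm/s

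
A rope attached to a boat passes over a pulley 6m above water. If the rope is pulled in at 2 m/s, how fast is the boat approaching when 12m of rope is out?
4√3/3 ≈ 2.309 m/s

rope² = x² + 6²
x = √(12² - 6²) = 6√3
dx/dt = (rope/x) · d(rope)/dt = (12/(6√3)) · (-2) = -4√3/3 m/s
The boat approaches at 4√3/3 ≈ 2.309 m/s.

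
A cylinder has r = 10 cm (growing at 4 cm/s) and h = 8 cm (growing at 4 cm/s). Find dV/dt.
1040π cm³/s

V = πr²h
dV/dt = 2πrh·dr/dt + πr²·dh/dt
= 2π(10)(8)(4) + π(10)²(4)
= 1040π cm³/s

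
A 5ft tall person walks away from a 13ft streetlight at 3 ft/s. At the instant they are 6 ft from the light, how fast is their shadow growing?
15/8 ft/s

By similar triangles: 13/(x+s) = 5/s
Solving: s = 5x/8
ds/dt = 5/8 · dx/dt = 5/8 · 3 = 15/8 ft/s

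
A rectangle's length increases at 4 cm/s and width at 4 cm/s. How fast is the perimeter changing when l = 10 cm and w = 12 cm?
16 cm/s

P = 2(l + w)
dP/dt = 2(dl/dt + dw/dt) = 2(4 + 4) = 16 cm/s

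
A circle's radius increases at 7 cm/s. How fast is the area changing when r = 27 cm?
378π cm²/s

A = πr²
dA/dt = 2πr · dr/dt = 2π(27)(7) = 378π cm²/s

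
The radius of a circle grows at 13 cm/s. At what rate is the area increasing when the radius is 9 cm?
234π cm²/s

A = πr²
dA/dt = 2πr · dr/dt = 2π(9)(13) = 234π cm²/s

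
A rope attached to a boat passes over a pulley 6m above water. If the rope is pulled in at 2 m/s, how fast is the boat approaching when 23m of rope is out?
46√493/493 ≈ 2.072 m/s

rope² = x² + 6²
x = √(23² - 6²) = √493
dx/dt = (rope/x) · d(rope)/dt = (23/√493) · (-2) = -46√493/493 m/s
The boat approaches at 46√493/493 ≈ 2.072 m/s.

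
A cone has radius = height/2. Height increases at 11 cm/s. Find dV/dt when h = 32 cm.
2816π cm³/s

V = (1/3)π(h/2)²h = πh³/12
dV/dt = πh²/4 · 11
At h = 32: dV/dt = 2816π cm³/s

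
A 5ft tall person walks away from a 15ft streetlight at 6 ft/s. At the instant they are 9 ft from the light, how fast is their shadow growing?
3 ft/s

By similar triangles: 15/(x+s) = 5/s
Solving: s = 5x/10
ds/dt = 5/10 · dx/dt = 1/2 · 6 = 3 ft/s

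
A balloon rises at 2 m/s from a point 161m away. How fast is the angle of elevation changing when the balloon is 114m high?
0.008274 rad/s

tan(θ) = y/161
sec²(θ) · dθ/dt = (1/161) · dy/dt
dθ/dt = cos²(θ)/161 · 2 = 161/(161² + 114²) · 2
dθ/dt = 0.008274 rad/s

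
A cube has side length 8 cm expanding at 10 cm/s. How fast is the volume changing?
1920 cm³/s

V = s³
dV/dt = 3s² · ds/dt = 3·8²·10 = 1920 cm³/s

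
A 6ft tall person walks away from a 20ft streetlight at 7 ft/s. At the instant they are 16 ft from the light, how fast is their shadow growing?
3 ft/s

By similar triangles: 20/(x+s) = 6/s
Solving: s = 6x/14
ds/dt = 6/14 · dx/dt = 3/7 · 7 = 3 ft/s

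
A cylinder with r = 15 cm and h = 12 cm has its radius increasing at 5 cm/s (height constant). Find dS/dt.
420π cm²/s

S = 2πrh + 2πr² (lateral + bases)
dS/dt = (2πh + 4πr)·dr/dt = (2π·12 + 4π·15)·5
= 420π cm²/s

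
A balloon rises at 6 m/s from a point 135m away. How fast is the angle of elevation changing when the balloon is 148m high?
0.020185 rad/s

tan(θ) = y/135
sec²(θ) · dθ/dt = (1/135) · dy/dt
dθ/dt = cos²(θ)/135 · 6 = 135/(135² + 148²) · 6
dθ/dt = 0.020185 rad/s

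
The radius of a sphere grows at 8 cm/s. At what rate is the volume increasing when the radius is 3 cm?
288π cm³/s

V = (4/3)πr³
dV/dt = dV/dr · dr/dt = 4πr² · 8
At r = 3: dV/dt = 288π cm³/s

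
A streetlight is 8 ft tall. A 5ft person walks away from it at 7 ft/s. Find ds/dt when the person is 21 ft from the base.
35/3 ft/s

By similar triangles: 8/(x+s) = 5/s
Solving: s = 5x/3
ds/dt = 5/3 · dx/dt = 5/3 · 7 = 35/3 ft/s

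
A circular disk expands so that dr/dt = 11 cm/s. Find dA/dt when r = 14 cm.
308π cm²/s

A = πr²
dA/dt = 2πr · dr/dt = 2π(14)(11) = 308π cm²/s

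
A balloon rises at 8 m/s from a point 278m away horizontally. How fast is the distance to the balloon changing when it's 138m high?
276√24082/12041 ≈ 3.557 m/s

z² = 278² + y²
z = √(278² + 138²) = 2√24082
dz/dt = y/z · dy/dt = 138/(2√24082) · 8 = 276√24082/12041 ≈ 3.557 m/s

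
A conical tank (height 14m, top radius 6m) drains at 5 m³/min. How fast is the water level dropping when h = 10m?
49/(180π) ≈ 0.08665 m/min

r/h = 6/14, so r = (3/7)h
V = (1/3)πr²h = (1/3)π((3/7)h)²h = (3/49)πh³
dV/dh = (9/49)πh²
dh/dt = (dV/dt)/(dV/dh) = -5/((9/49)π·10²) = -49/(180π) m/min
The level is dropping at 49/(180π) ≈ 0.08665 m/min.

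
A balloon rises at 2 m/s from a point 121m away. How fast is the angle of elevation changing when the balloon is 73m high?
0.012118 rad/s

tan(θ) = y/121
sec²(θ) · dθ/dt = (1/121) · dy/dt
dθ/dt = cos²(θ)/121 · 2 = 121/(121² + 73²) · 2
dθ/dt = 0.012118 rad/s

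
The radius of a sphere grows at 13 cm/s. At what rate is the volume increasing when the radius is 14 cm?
10192π cm³/s

V = (4/3)πr³
dV/dt = dV/dr · dr/dt = 4πr² · 13
At r = 14: dV/dt = 10192π cm³/s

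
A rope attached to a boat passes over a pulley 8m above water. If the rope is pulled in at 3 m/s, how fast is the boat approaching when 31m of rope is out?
31√897/299 ≈ 3.105 m/s

rope² = x² + 8²
x = √(31² - 8²) = √897
dx/dt = (rope/x) · d(rope)/dt = (31/√897) · (-3) = -31√897/299 m/s
The boat approaches at 31√897/299 ≈ 3.105 m/s.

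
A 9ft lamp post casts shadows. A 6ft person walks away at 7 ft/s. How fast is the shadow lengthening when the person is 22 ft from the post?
14 ft/s

By similar triangles: 9/(x+s) = 6/s
Solving: s = 6x/3
ds/dt = 6/3 · dx/dt = 2 · 7 = 14 ft/s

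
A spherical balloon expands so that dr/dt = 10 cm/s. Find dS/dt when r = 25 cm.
2000π cm²/s

S = 4πr²
dS/dt = dS/dr · dr/dt = 8πr · 10
At r = 25: dS/dt = 2000π cm²/s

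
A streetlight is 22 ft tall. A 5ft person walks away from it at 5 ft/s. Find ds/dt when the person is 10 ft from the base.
25/17 ft/s

By similar triangles: 22/(x+s) = 5/s
Solving: s = 5x/17
ds/dt = 5/17 · dx/dt = 5/17 · 5 = 25/17 ft/s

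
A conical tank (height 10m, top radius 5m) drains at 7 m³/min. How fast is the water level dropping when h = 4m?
7/(4π) ≈ 0.557 m/min

r/h = 5/10, so r = (1/2)h
V = (1/3)πr²h = (1/3)π((1/2)h)²h = (1/12)πh³
dV/dh = (1/4)πh²
dh/dt = (dV/dt)/(dV/dh) = -7/((1/4)π·4²) = -7/(4π) m/min
The level is dropping at 7/(4π) ≈ 0.557 m/min.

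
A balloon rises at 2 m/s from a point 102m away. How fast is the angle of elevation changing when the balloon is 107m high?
0.009335 rad/s

tan(θ) = y/102
sec²(θ) · dθ/dt = (1/102) · dy/dt
dθ/dt = cos²(θ)/102 · 2 = 102/(102² + 107²) · 2
dθ/dt = 0.009335 rad/s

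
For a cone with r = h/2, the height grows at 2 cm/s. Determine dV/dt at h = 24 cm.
288π cm³/s

V = (1/3)π(h/2)²h = πh³/12
dV/dt = πh²/4 · 2
At h = 24: dV/dt = 288π cm³/s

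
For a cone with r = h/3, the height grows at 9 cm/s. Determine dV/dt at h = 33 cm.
1089π cm³/s

V = (1/3)π(h/3)²h = πh³/27
dV/dt = πh²/9 · 9
At h = 33: dV/dt = 1089π cm³/s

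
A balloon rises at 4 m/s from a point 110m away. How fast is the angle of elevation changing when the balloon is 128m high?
0.015447 rad/s

tan(θ) = y/110
sec²(θ) · dθ/dt = (1/110) · dy/dt
dθ/dt = cos²(θ)/110 · 4 = 110/(110² + 128²) · 4
dθ/dt = 0.015447 rad/s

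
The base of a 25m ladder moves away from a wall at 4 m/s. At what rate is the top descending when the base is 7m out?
7/6 ≈ 1.167 m/s

x² + y² = 25²
2x·dx/dt + 2y·dy/dt = 0
dy/dt = -x/y · dx/dt = -7/24 · 4 = -7/6 m/s
The top is descending at 7/6 ≈ 1.167 m/s.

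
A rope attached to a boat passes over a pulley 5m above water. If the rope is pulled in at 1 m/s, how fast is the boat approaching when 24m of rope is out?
24√551/551 ≈ 1.022 m/s

rope² = x² + 5²
x = √(24² - 5²) = √551
dx/dt = (rope/x) · d(rope)/dt = (24/√551) · (-1) = -24√551/551 m/s
The boat approaches at 24√551/551 ≈ 1.022 m/s.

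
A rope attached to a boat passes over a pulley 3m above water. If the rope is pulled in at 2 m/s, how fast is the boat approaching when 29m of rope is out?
29√13/52 ≈ 2.011 m/s

rope² = x² + 3²
x = √(29² - 3²) = 8√13
dx/dt = (rope/x) · d(rope)/dt = (29/(8√13)) · (-2) = -29√13/52 m/s
The boat approaches at 29√13/52 ≈ 2.011 m/s.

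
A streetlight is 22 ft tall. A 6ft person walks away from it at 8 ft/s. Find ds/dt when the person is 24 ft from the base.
3 ft/s

By similar triangles: 22/(x+s) = 6/s
Solving: s = 6x/16
ds/dt = 6/16 · dx/dt = 3/8 · 8 = 3 ft/s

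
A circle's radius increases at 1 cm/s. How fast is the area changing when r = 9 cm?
18π cm²/s

A = πr²
dA/dt = 2πr · dr/dt = 2π(9)(1) = 18π cm²/s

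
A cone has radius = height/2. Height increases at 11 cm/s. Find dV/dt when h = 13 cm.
1859π/4 cm³/s

V = (1/3)π(h/2)²h = πh³/12
dV/dt = πh²/4 · 11
At h = 13: dV/dt = 1859π/4 cm³/s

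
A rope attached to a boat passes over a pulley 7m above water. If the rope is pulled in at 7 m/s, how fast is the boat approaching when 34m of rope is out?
238√123/369 ≈ 7.153 m/s

rope² = x² + 7²
x = √(34² - 7²) = 3√123
dx/dt = (rope/x) · d(rope)/dt = (34/(3√123)) · (-7) = -238√123/369 m/s
The boat approaches at 238√123/369 ≈ 7.153 m/s.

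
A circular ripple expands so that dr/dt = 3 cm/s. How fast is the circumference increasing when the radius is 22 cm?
6π cm/s

C = 2πr
dC/dt = 2π · dr/dt = 2π · 3 = 6π cm/s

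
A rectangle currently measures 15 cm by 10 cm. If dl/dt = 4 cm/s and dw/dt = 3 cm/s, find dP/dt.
14 cm/s

P = 2(l + w)
dP/dt = 2(dl/dt + dw/dt) = 2(4 + 3) = 14 cm/s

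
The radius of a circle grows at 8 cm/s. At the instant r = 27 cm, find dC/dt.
16π cm/s

C = 2πr
dC/dt = 2π · dr/dt = 2π · 8 = 16π cm/s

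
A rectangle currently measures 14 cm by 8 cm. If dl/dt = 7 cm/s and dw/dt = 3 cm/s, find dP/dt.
20 cm/s

P = 2(l + w)
dP/dt = 2(dl/dt + dw/dt) = 2(7 + 3) = 20 cm/s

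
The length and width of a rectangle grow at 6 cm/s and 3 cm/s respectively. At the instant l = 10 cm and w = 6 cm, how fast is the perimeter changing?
18 cm/s

P = 2(l + w)
dP/dt = 2(dl/dt + dw/dt) = 2(6 + 3) = 18 cm/s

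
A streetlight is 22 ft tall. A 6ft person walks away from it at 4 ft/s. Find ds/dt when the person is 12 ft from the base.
3/2 ft/s

By similar triangles: 22/(x+s) = 6/s
Solving: s = 6x/16
ds/dt = 6/16 · dx/dt = 3/8 · 4 = 3/2 ft/s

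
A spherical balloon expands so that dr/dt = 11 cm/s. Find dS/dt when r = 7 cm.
616π cm²/s

S = 4πr²
dS/dt = dS/dr · dr/dt = 8πr · 11
At r = 7: dS/dt = 616π cm²/s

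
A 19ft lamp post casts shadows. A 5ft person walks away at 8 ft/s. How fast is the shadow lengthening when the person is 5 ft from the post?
20/7 ft/s

By similar triangles: 19/(x+s) = 5/s
Solving: s = 5x/14
ds/dt = 5/14 · dx/dt = 5/14 · 8 = 20/7 ft/s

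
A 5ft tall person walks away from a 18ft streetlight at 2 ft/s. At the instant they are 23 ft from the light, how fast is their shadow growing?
10/13 ft/s

By similar triangles: 18/(x+s) = 5/s
Solving: s = 5x/13
ds/dt = 5/13 · dx/dt = 5/13 · 2 = 10/13 ft/s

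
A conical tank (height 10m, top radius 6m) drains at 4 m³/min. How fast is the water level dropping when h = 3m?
100/(81π) ≈ 0.393 m/min

r/h = 6/10, so r = (3/5)h
V = (1/3)πr²h = (1/3)π((3/5)h)²h = (3/25)πh³
dV/dh = (9/25)πh²
dh/dt = (dV/dt)/(dV/dh) = -4/((9/25)π·3²) = -100/(81π) m/min
The level is dropping at 100/(81π) ≈ 0.393 m/min.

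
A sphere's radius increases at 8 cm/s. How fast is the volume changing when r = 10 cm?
3200π cm³/s

V = (4/3)πr³
dV/dt = dV/dr · dr/dt = 4πr² · 8
At r = 10: dV/dt = 3200π cm³/s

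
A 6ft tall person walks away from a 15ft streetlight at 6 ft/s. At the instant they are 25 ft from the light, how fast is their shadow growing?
4 ft/s

By similar triangles: 15/(x+s) = 6/s
Solving: s = 6x/9
ds/dt = 6/9 · dx/dt = 2/3 · 6 = 4 ft/s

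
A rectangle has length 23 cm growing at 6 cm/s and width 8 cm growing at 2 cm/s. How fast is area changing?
94 cm²/s

A = lw
dA/dt = w·dl/dt + l·dw/dt = 8·6 + 23·2 = 94 cm²/s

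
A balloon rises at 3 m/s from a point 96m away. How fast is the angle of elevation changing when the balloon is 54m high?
0.023739 rad/s

tan(θ) = y/96
sec²(θ) · dθ/dt = (1/96) · dy/dt
dθ/dt = cos²(θ)/96 · 3 = 96/(96² + 54²) · 3
dθ/dt = 0.023739 rad/s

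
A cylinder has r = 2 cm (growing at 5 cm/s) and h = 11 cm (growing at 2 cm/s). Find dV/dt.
228π cm³/s

V = πr²h
dV/dt = 2πrh·dr/dt + πr²·dh/dt
= 2π(2)(11)(5) + π(2)²(2)
= 228π cm³/s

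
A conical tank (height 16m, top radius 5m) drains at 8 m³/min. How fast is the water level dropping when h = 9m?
2048/(2025π) ≈ 0.3219 m/min

r/h = 5/16, so r = (5/16)h
V = (1/3)πr²h = (1/3)π((5/16)h)²h = (25/768)πh³
dV/dh = (25/256)πh²
dh/dt = (dV/dt)/(dV/dh) = -8/((25/256)π·9²) = -2048/(2025π) m/min
The level is dropping at 2048/(2025π) ≈ 0.3219 m/min.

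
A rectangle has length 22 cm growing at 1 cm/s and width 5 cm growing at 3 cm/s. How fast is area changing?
71 cm²/s

A = lw
dA/dt = w·dl/dt + l·dw/dt = 5·1 + 22·3 = 71 cm²/s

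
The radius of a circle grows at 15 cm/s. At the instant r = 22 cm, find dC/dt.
30π cm/s

C = 2πr
dC/dt = 2π · dr/dt = 2π · 15 = 30π cm/s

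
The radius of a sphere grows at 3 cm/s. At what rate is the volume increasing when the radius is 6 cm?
432π cm³/s

V = (4/3)πr³
dV/dt = dV/dr · dr/dt = 4πr² · 3
At r = 6: dV/dt = 432π cm³/s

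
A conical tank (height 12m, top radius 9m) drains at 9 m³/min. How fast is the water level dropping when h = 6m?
4/(9π) ≈ 0.1415 m/min

r/h = 9/12, so r = (3/4)h
V = (1/3)πr²h = (1/3)π((3/4)h)²h = (3/16)πh³
dV/dh = (9/16)πh²
dh/dt = (dV/dt)/(dV/dh) = -9/((9/16)π·6²) = -4/(9π) m/min
The level is dropping at 4/(9π) ≈ 0.1415 m/min.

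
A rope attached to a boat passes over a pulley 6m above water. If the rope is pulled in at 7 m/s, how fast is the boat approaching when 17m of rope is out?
119√253/253 ≈ 7.481 m/s

rope² = x² + 6²
x = √(17² - 6²) = √253
dx/dt = (rope/x) · d(rope)/dt = (17/√253) · (-7) = -119√253/253 m/s
The boat approaches at 119√253/253 ≈ 7.481 m/s.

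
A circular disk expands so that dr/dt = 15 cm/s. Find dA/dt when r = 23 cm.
690π cm²/s

A = πr²
dA/dt = 2πr · dr/dt = 2π(23)(15) = 690π cm²/s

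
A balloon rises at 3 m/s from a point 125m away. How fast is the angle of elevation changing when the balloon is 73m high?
0.017896 rad/s

tan(θ) = y/125
sec²(θ) · dθ/dt = (1/125) · dy/dt
dθ/dt = cos²(θ)/125 · 3 = 125/(125² + 73²) · 3
dθ/dt = 0.017896 rad/s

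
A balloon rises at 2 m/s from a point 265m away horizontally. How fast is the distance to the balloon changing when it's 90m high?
36√3133/3133 ≈ 0.6432 m/s

z² = 265² + y²
z = √(265² + 90²) = 5√3133
dz/dt = y/z · dy/dt = 90/(5√3133) · 2 = 36√3133/3133 ≈ 0.6432 m/s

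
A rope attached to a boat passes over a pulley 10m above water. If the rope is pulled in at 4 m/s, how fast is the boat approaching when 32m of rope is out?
64√231/231 ≈ 4.211 m/s

rope² = x² + 10²
x = √(32² - 10²) = 2√231
dx/dt = (rope/x) · d(rope)/dt = (32/(2√231)) · (-4) = -64√231/231 m/s
The boat approaches at 64√231/231 ≈ 4.211 m/s.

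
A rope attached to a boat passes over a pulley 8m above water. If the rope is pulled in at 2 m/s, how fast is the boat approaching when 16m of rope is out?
4√3/3 ≈ 2.309 m/s

rope² = x² + 8²
x = √(16² - 8²) = 8√3
dx/dt = (rope/x) · d(rope)/dt = (16/(8√3)) · (-2) = -4√3/3 m/s
The boat approaches at 4√3/3 ≈ 2.309 m/s.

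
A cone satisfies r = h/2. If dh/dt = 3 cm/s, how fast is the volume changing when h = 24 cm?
432π cm³/s

V = (1/3)π(h/2)²h = πh³/12
dV/dt = πh²/4 · 3
At h = 24: dV/dt = 432π cm³/s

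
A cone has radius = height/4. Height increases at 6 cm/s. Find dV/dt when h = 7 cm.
147π/8 cm³/s

V = (1/3)π(h/4)²h = πh³/48
dV/dt = πh²/16 · 6
At h = 7: dV/dt = 147π/8 cm³/s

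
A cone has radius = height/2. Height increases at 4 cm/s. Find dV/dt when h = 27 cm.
729π cm³/s

V = (1/3)π(h/2)²h = πh³/12
dV/dt = πh²/4 · 4
At h = 27: dV/dt = 729π cm³/s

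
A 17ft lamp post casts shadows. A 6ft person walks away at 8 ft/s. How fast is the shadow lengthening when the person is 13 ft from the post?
48/11 ft/s

By similar triangles: 17/(x+s) = 6/s
Solving: s = 6x/11
ds/dt = 6/11 · dx/dt = 6/11 · 8 = 48/11 ft/s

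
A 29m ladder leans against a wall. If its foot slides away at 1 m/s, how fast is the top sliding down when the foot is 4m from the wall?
4√33/165 ≈ 0.1393 m/s

x² + y² = 29²
2x·dx/dt + 2y·dy/dt = 0
dy/dt = -x/y · dx/dt = -4/(5√33) · 1 = -4√33/165 m/s
The top is descending at 4√33/165 ≈ 0.1393 m/s.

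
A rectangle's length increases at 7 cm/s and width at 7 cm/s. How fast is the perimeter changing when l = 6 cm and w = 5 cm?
28 cm/s

P = 2(l + w)
dP/dt = 2(dl/dt + dw/dt) = 2(7 + 7) = 28 cm/s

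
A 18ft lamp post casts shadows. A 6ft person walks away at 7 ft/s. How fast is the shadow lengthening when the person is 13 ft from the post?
7/2 ft/s

By similar triangles: 18/(x+s) = 6/s
Solving: s = 6x/12
ds/dt = 6/12 · dx/dt = 1/2 · 7 = 7/2 ft/s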